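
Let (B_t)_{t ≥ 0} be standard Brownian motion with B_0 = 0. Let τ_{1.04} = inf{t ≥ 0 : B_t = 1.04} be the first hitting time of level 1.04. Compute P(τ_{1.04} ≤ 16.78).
P(τ_{1.04} ≤ 16.78) = 2(1 − Φ(1.04/√16.78)) = 2(1 − Φ(0.2539)) ≈ 0.7996

By the reflection principle for standard BM, P(τ_b ≤ t) = 2 · P(B_t ≥ b). Since B_t ~ N(0, t), P(B_t ≥ 1.04) = 1 − Φ(1.04/√t) = 1 − Φ(1.04/√16.78) = 1 − Φ(0.2539) ≈ 0.39979. Doubling: P(τ_{1.04} ≤ 16.78) ≈ 2 · 0.39979 = 0.79958 ≈ 0.7996.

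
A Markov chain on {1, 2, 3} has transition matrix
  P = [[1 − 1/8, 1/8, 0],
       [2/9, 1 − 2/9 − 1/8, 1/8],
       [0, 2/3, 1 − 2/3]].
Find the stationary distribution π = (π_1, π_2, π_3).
π = (256/427, 144/427, 27/427)

This is a birth-death chain on three states, which satisfies detailed balance: π_1 · P_{12} = π_2 · P_{21} and π_2 · P_{23} = π_3 · P_{32}.
From π_1 · 1/8 = π_2 · 2/9: π_2/π_1 = (1/8)/(2/9) = 9/16.
From π_2 · 1/8 = π_3 · 2/3: π_3/π_2 = (1/8)/(2/3) = 3/16.
Take π_1 proportional to 1; then unnormalized π = (1, 9/16, 27/256). Normalize by dividing by the sum 427/256:
  π = (256/427, 144/427, 27/427).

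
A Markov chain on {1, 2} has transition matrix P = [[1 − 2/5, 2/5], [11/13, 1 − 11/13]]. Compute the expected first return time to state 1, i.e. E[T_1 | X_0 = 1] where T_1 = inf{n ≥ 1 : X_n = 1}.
E[T_1 | X_0 = 1] = 1/π_1 = 81/55

For an irreducible recurrent Markov chain with stationary distribution π, E[T_i | X_0 = i] = 1/π_i (Kac's formula). Here π_1 = (11/13)/(2/5 + 11/13) = (11/13)/(81/65) = 55/81, so E[T_1 | X_0 = 1] = 1/π_1 = (2/5 + 11/13)/(11/13) = (81/65)/(11/13) = 81/55.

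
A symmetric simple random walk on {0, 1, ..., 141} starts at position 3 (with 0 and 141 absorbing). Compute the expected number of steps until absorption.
E[τ | X_0 = 3] = 414

Let v_k = E[τ | X_0 = k]. Boundary: v_0 = v_141 = 0. Recurrence: v_k = 1 + (v_{k-1} + v_{k+1})/2 for 1 ≤ k ≤ 140. The particular solution to v_k − (v_{k-1} + v_{k+1})/2 = 1 is v_k = −k^2. Adding homogeneous solution A + B k and matching boundaries gives v_k = k (141 − k). Substituting k = 3: v_3 = 3 · 138 = 414.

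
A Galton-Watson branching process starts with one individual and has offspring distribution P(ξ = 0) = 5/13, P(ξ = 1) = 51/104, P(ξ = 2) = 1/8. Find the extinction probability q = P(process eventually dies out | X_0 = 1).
q = 1

Mean offspring μ = 0·5/13 + 1·51/104 + 2·1/8 = 77/104 ≤ 1. For μ ≤ 1 with offspring not concentrated at 1, the Galton-Watson process goes extinct almost surely, so q = 1.
(Algebraic check: The pgf is f(s) = 5/13 + 51/104·s + 1/8·s². The extinction probability q is the smallest fixed point of f in [0, 1]. Setting s = f(s):
  1/8·s² + (51/104 − 1)·s + 5/13 = 0
  1/8·s² − (5/13 + 1/8)·s + 5/13 = 0
which factors as (s − 1)·(1/8·s − 5/13) = 0, giving roots s = 1 and s = (5/13)/(1/8) = 40/13. Since 40/13 ≥ 1, the smallest root in [0, 1] is s = 1.)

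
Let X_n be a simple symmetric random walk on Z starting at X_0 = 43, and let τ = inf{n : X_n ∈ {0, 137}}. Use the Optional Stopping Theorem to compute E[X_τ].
E[X_τ] = 43

X_n is a martingale and τ is a bounded-mean stopping time (indeed τ is finite a.s. with bounded expectation since the walk is in a bounded region). By the OST, E[X_τ] = E[X_0] = 43. Equivalently: E[X_τ] = 137 · P(hit 137 first) + 0 · P(hit 0 first) = 137 · (43/137) = 43.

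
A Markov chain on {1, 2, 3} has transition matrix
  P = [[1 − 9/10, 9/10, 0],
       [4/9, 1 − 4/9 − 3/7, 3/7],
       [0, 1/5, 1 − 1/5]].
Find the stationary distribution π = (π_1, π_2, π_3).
π = (140/1031, 567/2062, 1215/2062)

This is a birth-death chain on three states, which satisfies detailed balance: π_1 · P_{12} = π_2 · P_{21} and π_2 · P_{23} = π_3 · P_{32}.
From π_1 · 9/10 = π_2 · 4/9: π_2/π_1 = (9/10)/(4/9) = 81/40.
From π_2 · 3/7 = π_3 · 1/5: π_3/π_2 = (3/7)/(1/5) = 15/7.
Take π_1 proportional to 1; then unnormalized π = (1, 81/40, 243/56). Normalize by dividing by the sum 1031/140:
  π = (140/1031, 567/2062, 1215/2062).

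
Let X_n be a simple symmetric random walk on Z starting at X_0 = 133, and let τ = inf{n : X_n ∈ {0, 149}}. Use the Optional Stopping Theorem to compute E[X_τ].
E[X_τ] = 133

X_n is a martingale and τ is a bounded-mean stopping time (indeed τ is finite a.s. with bounded expectation since the walk is in a bounded region). By the OST, E[X_τ] = E[X_0] = 133. Equivalently: E[X_τ] = 149 · P(hit 149 first) + 0 · P(hit 0 first) = 149 · (133/149) = 133.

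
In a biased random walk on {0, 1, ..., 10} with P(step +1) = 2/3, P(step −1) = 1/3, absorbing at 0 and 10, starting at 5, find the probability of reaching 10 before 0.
P(hit 10 before 0) = (1 − (1/2)^5) / (1 − (1/2)^10) = 32/33

Let u_k denote P(reach 10 before 0 | start at k). Boundary: u_0 = 0, u_10 = 1. Recurrence: u_k = 2/3·u_{k+1} + 1/3·u_{k-1} for 1 ≤ k ≤ 9. Try u_k = A + B·r^k with r = q/p = (1/3)/(2/3) = 1/2. Substitution satisfies the recurrence; boundary conditions give:
  u_k = (1 − r^k) / (1 − r^N) = (1 − (1/2)^5) / (1 − (1/2)^10) = 32/33.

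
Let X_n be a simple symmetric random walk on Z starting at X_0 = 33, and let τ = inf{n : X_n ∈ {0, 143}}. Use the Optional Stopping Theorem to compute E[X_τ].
E[X_τ] = 33

X_n is a martingale and τ is a bounded-mean stopping time (indeed τ is finite a.s. with bounded expectation since the walk is in a bounded region). By the OST, E[X_τ] = E[X_0] = 33. Equivalently: E[X_τ] = 143 · P(hit 143 first) + 0 · P(hit 0 first) = 143 · (33/143) = 33.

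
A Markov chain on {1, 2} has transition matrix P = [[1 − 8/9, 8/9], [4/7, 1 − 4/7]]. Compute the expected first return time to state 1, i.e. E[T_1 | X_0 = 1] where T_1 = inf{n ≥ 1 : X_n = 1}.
E[T_1 | X_0 = 1] = 1/π_1 = 23/9

For an irreducible recurrent Markov chain with stationary distribution π, E[T_i | X_0 = i] = 1/π_i (Kac's formula). Here π_1 = (4/7)/(8/9 + 4/7) = (4/7)/(92/63) = 9/23, so E[T_1 | X_0 = 1] = 1/π_1 = (8/9 + 4/7)/(4/7) = (92/63)/(4/7) = 23/9.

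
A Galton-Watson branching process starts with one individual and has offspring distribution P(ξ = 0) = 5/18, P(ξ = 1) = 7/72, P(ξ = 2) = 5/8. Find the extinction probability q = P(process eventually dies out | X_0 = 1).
q = 4/9

The pgf is f(s) = 5/18 + 7/72·s + 5/8·s². The extinction probability q is the smallest fixed point of f in [0, 1]. Setting s = f(s):
  5/8·s² + (7/72 − 1)·s + 5/18 = 0
  5/8·s² − (5/18 + 5/8)·s + 5/18 = 0
which factors as (s − 1)·(5/8·s − 5/18) = 0, giving roots s = 1 and s = (5/18)/(5/8) = 4/9.
Mean offspring μ = 7/72 + 2·5/8 = 97/72 > 1 (supercritical), so q < 1. The extinction probability is the smaller root: q = (5/18)/(5/8) = 4/9.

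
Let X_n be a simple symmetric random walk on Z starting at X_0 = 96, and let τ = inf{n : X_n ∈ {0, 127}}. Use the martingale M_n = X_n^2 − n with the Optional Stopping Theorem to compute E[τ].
E[τ] = 2976

M_n = X_n^2 − n is a martingale (since E[X_{n+1}^2 | F_n] = X_n^2 + 1). By OST (τ has finite mean in a bounded region), E[M_τ] = E[M_0] = X_0^2 − 0 = 96^2 = 9216. Also E[M_τ] = E[X_τ^2] − E[τ]. The walk exits at 0 or 127, with P(hit 127 first) = 96/127, so E[X_τ^2] = 127^2 · 96/127 + 0 = 12192. Thus E[τ] = E[X_τ^2] − E[M_τ] = 12192 − 9216 = 2976 = 96(127 − 96) = 2976.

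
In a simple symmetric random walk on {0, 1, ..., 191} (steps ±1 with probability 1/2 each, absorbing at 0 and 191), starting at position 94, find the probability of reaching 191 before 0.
P(hit 191 before 0) = 94/191

Let u_k = P(hit 191 before 0 | start at k). Then u_0 = 0, u_191 = 1, and u_k = u_{k-1}/2 + u_{k+1}/2 for 1 ≤ k ≤ 190. This harmonic recurrence is solved by u_k = k/191, giving u_94 = 94/191.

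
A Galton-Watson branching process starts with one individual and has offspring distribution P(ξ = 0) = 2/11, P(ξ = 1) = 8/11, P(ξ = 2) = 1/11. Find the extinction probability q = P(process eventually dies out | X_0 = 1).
q = 1

Mean offspring μ = 0·2/11 + 1·8/11 + 2·1/11 = 10/11 ≤ 1. For μ ≤ 1 with offspring not concentrated at 1, the Galton-Watson process goes extinct almost surely, so q = 1.
(Algebraic check: The pgf is f(s) = 2/11 + 8/11·s + 1/11·s². The extinction probability q is the smallest fixed point of f in [0, 1]. Setting s = f(s):
  1/11·s² + (8/11 − 1)·s + 2/11 = 0
  1/11·s² − (2/11 + 1/11)·s + 2/11 = 0
which factors as (s − 1)·(1/11·s − 2/11) = 0, giving roots s = 1 and s = (2/11)/(1/11) = 2. Since 2 ≥ 1, the smallest root in [0, 1] is s = 1.)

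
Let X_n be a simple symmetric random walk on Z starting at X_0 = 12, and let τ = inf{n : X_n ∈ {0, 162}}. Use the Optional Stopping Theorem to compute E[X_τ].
E[X_τ] = 12

X_n is a martingale and τ is a bounded-mean stopping time (indeed τ is finite a.s. with bounded expectation since the walk is in a bounded region). By the OST, E[X_τ] = E[X_0] = 12. Equivalently: E[X_τ] = 162 · P(hit 162 first) + 0 · P(hit 0 first) = 162 · (12/162) = 12.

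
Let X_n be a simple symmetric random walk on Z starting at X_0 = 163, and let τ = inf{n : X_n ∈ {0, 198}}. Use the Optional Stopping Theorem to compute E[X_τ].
E[X_τ] = 163

X_n is a martingale and τ is a bounded-mean stopping time (indeed τ is finite a.s. with bounded expectation since the walk is in a bounded region). By the OST, E[X_τ] = E[X_0] = 163. Equivalently: E[X_τ] = 198 · P(hit 198 first) + 0 · P(hit 0 first) = 198 · (163/198) = 163.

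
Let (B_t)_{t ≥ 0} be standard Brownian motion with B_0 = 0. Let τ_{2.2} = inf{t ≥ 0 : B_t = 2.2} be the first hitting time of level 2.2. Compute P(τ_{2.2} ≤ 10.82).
P(τ_{2.2} ≤ 10.82) = 2(1 − Φ(2.2/√10.82)) = 2(1 − Φ(0.6688)) ≈ 0.5036

By the reflection principle for standard BM, P(τ_b ≤ t) = 2 · P(B_t ≥ b). Since B_t ~ N(0, t), P(B_t ≥ 2.2) = 1 − Φ(2.2/√t) = 1 − Φ(2.2/√10.82) = 1 − Φ(0.6688) ≈ 0.25181. Doubling: P(τ_{2.2} ≤ 10.82) ≈ 2 · 0.25181 = 0.50362 ≈ 0.5036.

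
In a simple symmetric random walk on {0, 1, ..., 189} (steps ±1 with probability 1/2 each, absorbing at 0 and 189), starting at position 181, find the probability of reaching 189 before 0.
P(hit 189 before 0) = 181/189

Let u_k = P(hit 189 before 0 | start at k). Then u_0 = 0, u_189 = 1, and u_k = u_{k-1}/2 + u_{k+1}/2 for 1 ≤ k ≤ 188. This harmonic recurrence is solved by u_k = k/189, giving u_181 = 181/189.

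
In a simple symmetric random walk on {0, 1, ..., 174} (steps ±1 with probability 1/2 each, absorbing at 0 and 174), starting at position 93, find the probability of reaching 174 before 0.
P(hit 174 before 0) = 93/174 = 31/58

Let u_k = P(hit 174 before 0 | start at k). Then u_0 = 0, u_174 = 1, and u_k = u_{k-1}/2 + u_{k+1}/2 for 1 ≤ k ≤ 173. This harmonic recurrence is solved by u_k = k/174, giving u_93 = 93/174 = 31/58.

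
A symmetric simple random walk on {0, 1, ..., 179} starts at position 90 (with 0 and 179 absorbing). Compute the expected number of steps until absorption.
E[τ | X_0 = 90] = 8010

Let v_k = E[τ | X_0 = k]. Boundary: v_0 = v_179 = 0. Recurrence: v_k = 1 + (v_{k-1} + v_{k+1})/2 for 1 ≤ k ≤ 178. The particular solution to v_k − (v_{k-1} + v_{k+1})/2 = 1 is v_k = −k^2. Adding homogeneous solution A + B k and matching boundaries gives v_k = k (179 − k). Substituting k = 90: v_90 = 90 · 89 = 8010.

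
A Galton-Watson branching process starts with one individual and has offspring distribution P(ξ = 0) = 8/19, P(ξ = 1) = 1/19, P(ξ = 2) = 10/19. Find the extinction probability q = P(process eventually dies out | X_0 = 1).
q = 4/5

The pgf is f(s) = 8/19 + 1/19·s + 10/19·s². The extinction probability q is the smallest fixed point of f in [0, 1]. Setting s = f(s):
  10/19·s² + (1/19 − 1)·s + 8/19 = 0
  10/19·s² − (8/19 + 10/19)·s + 8/19 = 0
which factors as (s − 1)·(10/19·s − 8/19) = 0, giving roots s = 1 and s = (8/19)/(10/19) = 4/5.
Mean offspring μ = 1/19 + 2·10/19 = 21/19 > 1 (supercritical), so q < 1. The extinction probability is the smaller root: q = (8/19)/(10/19) = 4/5.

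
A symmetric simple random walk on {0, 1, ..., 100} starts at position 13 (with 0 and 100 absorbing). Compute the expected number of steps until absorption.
E[τ | X_0 = 13] = 1131

Let v_k = E[τ | X_0 = k]. Boundary: v_0 = v_100 = 0. Recurrence: v_k = 1 + (v_{k-1} + v_{k+1})/2 for 1 ≤ k ≤ 99. The particular solution to v_k − (v_{k-1} + v_{k+1})/2 = 1 is v_k = −k^2. Adding homogeneous solution A + B k and matching boundaries gives v_k = k (100 − k). Substituting k = 13: v_13 = 13 · 87 = 1131.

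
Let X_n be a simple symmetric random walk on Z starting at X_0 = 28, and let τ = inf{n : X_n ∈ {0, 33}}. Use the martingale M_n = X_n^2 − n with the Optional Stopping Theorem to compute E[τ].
E[τ] = 140

M_n = X_n^2 − n is a martingale (since E[X_{n+1}^2 | F_n] = X_n^2 + 1). By OST (τ has finite mean in a bounded region), E[M_τ] = E[M_0] = X_0^2 − 0 = 28^2 = 784. Also E[M_τ] = E[X_τ^2] − E[τ]. The walk exits at 0 or 33, with P(hit 33 first) = 28/33, so E[X_τ^2] = 33^2 · 28/33 + 0 = 924. Thus E[τ] = E[X_τ^2] − E[M_τ] = 924 − 784 = 140 = 28(33 − 28) = 140.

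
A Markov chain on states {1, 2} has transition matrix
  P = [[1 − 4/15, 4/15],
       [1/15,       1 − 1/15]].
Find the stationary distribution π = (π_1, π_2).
π_1 = 1/5, π_2 = 4/5

Solve πP = π with π_1 + π_2 = 1. From πP = π: π_1 · (1 − 4/15) + π_2 · 1/15 = π_1 ⇒ π_2 · 1/15 = π_1 · 4/15 ⇒ π_2/π_1 = (4/15)/(1/15) = 4. Together with π_1 + π_2 = 1:
  π_1 = (1/15)/(4/15 + 1/15) = (1/15)/(1/3) = 1/5,
  π_2 = (4/15)/(4/15 + 1/15) = (4/15)/(1/3) = 4/5.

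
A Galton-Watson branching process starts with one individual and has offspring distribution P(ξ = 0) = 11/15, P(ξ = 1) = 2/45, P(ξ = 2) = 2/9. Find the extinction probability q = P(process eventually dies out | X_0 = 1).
q = 1

Mean offspring μ = 0·11/15 + 1·2/45 + 2·2/9 = 22/45 ≤ 1. For μ ≤ 1 with offspring not concentrated at 1, the Galton-Watson process goes extinct almost surely, so q = 1.
(Algebraic check: The pgf is f(s) = 11/15 + 2/45·s + 2/9·s². The extinction probability q is the smallest fixed point of f in [0, 1]. Setting s = f(s):
  2/9·s² + (2/45 − 1)·s + 11/15 = 0
  2/9·s² − (11/15 + 2/9)·s + 11/15 = 0
which factors as (s − 1)·(2/9·s − 11/15) = 0, giving roots s = 1 and s = (11/15)/(2/9) = 33/10. Since 33/10 ≥ 1, the smallest root in [0, 1] is s = 1.)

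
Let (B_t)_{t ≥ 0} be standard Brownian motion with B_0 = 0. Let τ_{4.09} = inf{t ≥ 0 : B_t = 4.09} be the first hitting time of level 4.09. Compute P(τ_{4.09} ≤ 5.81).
P(τ_{4.09} ≤ 5.81) = 2(1 − Φ(4.09/√5.81)) = 2(1 − Φ(1.6968)) ≈ 0.0897

By the reflection principle for standard BM, P(τ_b ≤ t) = 2 · P(B_t ≥ b). Since B_t ~ N(0, t), P(B_t ≥ 4.09) = 1 − Φ(4.09/√t) = 1 − Φ(4.09/√5.81) = 1 − Φ(1.6968) ≈ 0.04487. Doubling: P(τ_{4.09} ≤ 5.81) ≈ 2 · 0.04487 = 0.08974 ≈ 0.0897.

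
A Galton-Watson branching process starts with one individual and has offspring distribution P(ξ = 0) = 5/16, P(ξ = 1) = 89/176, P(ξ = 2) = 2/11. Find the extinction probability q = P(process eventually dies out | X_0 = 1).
q = 1

Mean offspring μ = 0·5/16 + 1·89/176 + 2·2/11 = 153/176 ≤ 1. For μ ≤ 1 with offspring not concentrated at 1, the Galton-Watson process goes extinct almost surely, so q = 1.
(Algebraic check: The pgf is f(s) = 5/16 + 89/176·s + 2/11·s². The extinction probability q is the smallest fixed point of f in [0, 1]. Setting s = f(s):
  2/11·s² + (89/176 − 1)·s + 5/16 = 0
  2/11·s² − (5/16 + 2/11)·s + 5/16 = 0
which factors as (s − 1)·(2/11·s − 5/16) = 0, giving roots s = 1 and s = (5/16)/(2/11) = 55/32. Since 55/32 ≥ 1, the smallest root in [0, 1] is s = 1.)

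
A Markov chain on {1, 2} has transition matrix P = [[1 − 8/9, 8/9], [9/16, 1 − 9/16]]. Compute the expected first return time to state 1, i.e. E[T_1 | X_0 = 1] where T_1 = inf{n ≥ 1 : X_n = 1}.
E[T_1 | X_0 = 1] = 1/π_1 = 209/81

For an irreducible recurrent Markov chain with stationary distribution π, E[T_i | X_0 = i] = 1/π_i (Kac's formula). Here π_1 = (9/16)/(8/9 + 9/16) = (9/16)/(209/144) = 81/209, so E[T_1 | X_0 = 1] = 1/π_1 = (8/9 + 9/16)/(9/16) = (209/144)/(9/16) = 209/81.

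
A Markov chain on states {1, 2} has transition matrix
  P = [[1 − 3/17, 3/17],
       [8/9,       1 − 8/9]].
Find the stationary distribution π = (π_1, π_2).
π_1 = 136/163, π_2 = 27/163

Solve πP = π with π_1 + π_2 = 1. From πP = π: π_1 · (1 − 3/17) + π_2 · 8/9 = π_1 ⇒ π_2 · 8/9 = π_1 · 3/17 ⇒ π_2/π_1 = (3/17)/(8/9) = 27/136. Together with π_1 + π_2 = 1:
  π_1 = (8/9)/(3/17 + 8/9) = (8/9)/(163/153) = 136/163,
  π_2 = (3/17)/(3/17 + 8/9) = (3/17)/(163/153) = 27/163.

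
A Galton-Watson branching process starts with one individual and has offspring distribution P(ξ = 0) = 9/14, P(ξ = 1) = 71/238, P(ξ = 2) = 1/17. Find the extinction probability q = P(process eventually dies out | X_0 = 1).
q = 1

Mean offspring μ = 0·9/14 + 1·71/238 + 2·1/17 = 99/238 ≤ 1. For μ ≤ 1 with offspring not concentrated at 1, the Galton-Watson process goes extinct almost surely, so q = 1.
(Algebraic check: The pgf is f(s) = 9/14 + 71/238·s + 1/17·s². The extinction probability q is the smallest fixed point of f in [0, 1]. Setting s = f(s):
  1/17·s² + (71/238 − 1)·s + 9/14 = 0
  1/17·s² − (9/14 + 1/17)·s + 9/14 = 0
which factors as (s − 1)·(1/17·s − 9/14) = 0, giving roots s = 1 and s = (9/14)/(1/17) = 153/14. Since 153/14 ≥ 1, the smallest root in [0, 1] is s = 1.)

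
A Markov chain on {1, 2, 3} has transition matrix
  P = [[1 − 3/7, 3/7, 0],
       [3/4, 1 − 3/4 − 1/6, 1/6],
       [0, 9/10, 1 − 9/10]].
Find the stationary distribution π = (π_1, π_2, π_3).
π = (189/317, 108/317, 20/317)

This is a birth-death chain on three states, which satisfies detailed balance: π_1 · P_{12} = π_2 · P_{21} and π_2 · P_{23} = π_3 · P_{32}.
From π_1 · 3/7 = π_2 · 3/4: π_2/π_1 = (3/7)/(3/4) = 4/7.
From π_2 · 1/6 = π_3 · 9/10: π_3/π_2 = (1/6)/(9/10) = 5/27.
Take π_1 proportional to 1; then unnormalized π = (1, 4/7, 20/189). Normalize by dividing by the sum 317/189:
  π = (189/317, 108/317, 20/317).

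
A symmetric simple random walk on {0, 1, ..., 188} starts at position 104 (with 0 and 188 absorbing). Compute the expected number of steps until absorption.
E[τ | X_0 = 104] = 8736

Let v_k = E[τ | X_0 = k]. Boundary: v_0 = v_188 = 0. Recurrence: v_k = 1 + (v_{k-1} + v_{k+1})/2 for 1 ≤ k ≤ 187. The particular solution to v_k − (v_{k-1} + v_{k+1})/2 = 1 is v_k = −k^2. Adding homogeneous solution A + B k and matching boundaries gives v_k = k (188 − k). Substituting k = 104: v_104 = 104 · 84 = 8736.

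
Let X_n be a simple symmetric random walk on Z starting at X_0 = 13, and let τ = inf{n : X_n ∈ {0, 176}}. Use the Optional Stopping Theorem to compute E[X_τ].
E[X_τ] = 13

X_n is a martingale and τ is a bounded-mean stopping time (indeed τ is finite a.s. with bounded expectation since the walk is in a bounded region). By the OST, E[X_τ] = E[X_0] = 13. Equivalently: E[X_τ] = 176 · P(hit 176 first) + 0 · P(hit 0 first) = 176 · (13/176) = 13.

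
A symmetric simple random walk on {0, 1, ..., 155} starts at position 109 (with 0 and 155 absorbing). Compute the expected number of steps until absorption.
E[τ | X_0 = 109] = 5014

Let v_k = E[τ | X_0 = k]. Boundary: v_0 = v_155 = 0. Recurrence: v_k = 1 + (v_{k-1} + v_{k+1})/2 for 1 ≤ k ≤ 154. The particular solution to v_k − (v_{k-1} + v_{k+1})/2 = 1 is v_k = −k^2. Adding homogeneous solution A + B k and matching boundaries gives v_k = k (155 − k). Substituting k = 109: v_109 = 109 · 46 = 5014.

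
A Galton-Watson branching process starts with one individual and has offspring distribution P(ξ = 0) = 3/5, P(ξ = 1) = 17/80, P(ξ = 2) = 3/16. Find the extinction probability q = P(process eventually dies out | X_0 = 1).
q = 1

Mean offspring μ = 0·3/5 + 1·17/80 + 2·3/16 = 47/80 ≤ 1. For μ ≤ 1 with offspring not concentrated at 1, the Galton-Watson process goes extinct almost surely, so q = 1.
(Algebraic check: The pgf is f(s) = 3/5 + 17/80·s + 3/16·s². The extinction probability q is the smallest fixed point of f in [0, 1]. Setting s = f(s):
  3/16·s² + (17/80 − 1)·s + 3/5 = 0
  3/16·s² − (3/5 + 3/16)·s + 3/5 = 0
which factors as (s − 1)·(3/16·s − 3/5) = 0, giving roots s = 1 and s = (3/5)/(3/16) = 16/5. Since 16/5 ≥ 1, the smallest root in [0, 1] is s = 1.)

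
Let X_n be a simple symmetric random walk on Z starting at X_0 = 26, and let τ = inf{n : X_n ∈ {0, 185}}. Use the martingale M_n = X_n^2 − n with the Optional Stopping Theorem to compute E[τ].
E[τ] = 4134

M_n = X_n^2 − n is a martingale (since E[X_{n+1}^2 | F_n] = X_n^2 + 1). By OST (τ has finite mean in a bounded region), E[M_τ] = E[M_0] = X_0^2 − 0 = 26^2 = 676. Also E[M_τ] = E[X_τ^2] − E[τ]. The walk exits at 0 or 185, with P(hit 185 first) = 26/185, so E[X_τ^2] = 185^2 · 26/185 + 0 = 4810. Thus E[τ] = E[X_τ^2] − E[M_τ] = 4810 − 676 = 4134 = 26(185 − 26) = 4134.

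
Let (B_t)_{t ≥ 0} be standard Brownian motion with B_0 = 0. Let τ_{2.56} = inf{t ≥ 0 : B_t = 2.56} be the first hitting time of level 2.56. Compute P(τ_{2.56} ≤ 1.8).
P(τ_{2.56} ≤ 1.8) = 2(1 − Φ(2.56/√1.8)) = 2(1 − Φ(1.9081)) ≈ 0.0564

By the reflection principle for standard BM, P(τ_b ≤ t) = 2 · P(B_t ≥ b). Since B_t ~ N(0, t), P(B_t ≥ 2.56) = 1 − Φ(2.56/√t) = 1 − Φ(2.56/√1.8) = 1 − Φ(1.9081) ≈ 0.02819. Doubling: P(τ_{2.56} ≤ 1.8) ≈ 2 · 0.02819 = 0.05638 ≈ 0.0564.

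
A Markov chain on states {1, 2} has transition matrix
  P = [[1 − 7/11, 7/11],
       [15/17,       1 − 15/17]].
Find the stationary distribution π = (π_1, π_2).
π_1 = 165/284, π_2 = 119/284

Solve πP = π with π_1 + π_2 = 1. From πP = π: π_1 · (1 − 7/11) + π_2 · 15/17 = π_1 ⇒ π_2 · 15/17 = π_1 · 7/11 ⇒ π_2/π_1 = (7/11)/(15/17) = 119/165. Together with π_1 + π_2 = 1:
  π_1 = (15/17)/(7/11 + 15/17) = (15/17)/(284/187) = 165/284,
  π_2 = (7/11)/(7/11 + 15/17) = (7/11)/(284/187) = 119/284.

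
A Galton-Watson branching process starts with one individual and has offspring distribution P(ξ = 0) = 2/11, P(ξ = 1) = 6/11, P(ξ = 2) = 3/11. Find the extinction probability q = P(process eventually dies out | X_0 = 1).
q = 2/3

The pgf is f(s) = 2/11 + 6/11·s + 3/11·s². The extinction probability q is the smallest fixed point of f in [0, 1]. Setting s = f(s):
  3/11·s² + (6/11 − 1)·s + 2/11 = 0
  3/11·s² − (2/11 + 3/11)·s + 2/11 = 0
which factors as (s − 1)·(3/11·s − 2/11) = 0, giving roots s = 1 and s = (2/11)/(3/11) = 2/3.
Mean offspring μ = 6/11 + 2·3/11 = 12/11 > 1 (supercritical), so q < 1. The extinction probability is the smaller root: q = (2/11)/(3/11) = 2/3.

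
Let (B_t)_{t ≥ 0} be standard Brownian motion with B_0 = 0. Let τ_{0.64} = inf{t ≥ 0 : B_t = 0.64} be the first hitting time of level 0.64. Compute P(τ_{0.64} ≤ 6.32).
P(τ_{0.64} ≤ 6.32) = 2(1 − Φ(0.64/√6.32)) = 2(1 − Φ(0.2546)) ≈ 0.7990

By the reflection principle for standard BM, P(τ_b ≤ t) = 2 · P(B_t ≥ b). Since B_t ~ N(0, t), P(B_t ≥ 0.64) = 1 − Φ(0.64/√t) = 1 − Φ(0.64/√6.32) = 1 − Φ(0.2546) ≈ 0.39952. Doubling: P(τ_{0.64} ≤ 6.32) ≈ 2 · 0.39952 = 0.79904 ≈ 0.7990.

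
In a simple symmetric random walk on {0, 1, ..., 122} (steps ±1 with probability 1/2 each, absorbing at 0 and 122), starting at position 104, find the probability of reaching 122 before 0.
P(hit 122 before 0) = 104/122 = 52/61

Let u_k = P(hit 122 before 0 | start at k). Then u_0 = 0, u_122 = 1, and u_k = u_{k-1}/2 + u_{k+1}/2 for 1 ≤ k ≤ 121. This harmonic recurrence is solved by u_k = k/122, giving u_104 = 104/122 = 52/61.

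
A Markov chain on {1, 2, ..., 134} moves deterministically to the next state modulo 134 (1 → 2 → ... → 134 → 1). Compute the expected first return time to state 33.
E[T_33 | X_0 = 33] = 134

The chain cycles deterministically, so starting at state 33 it returns in exactly 134 steps. Equivalently, the stationary distribution is uniform π_j = 1/134 for every state j, so by Kac's formula E[T_33] = 1/π_33 = 134.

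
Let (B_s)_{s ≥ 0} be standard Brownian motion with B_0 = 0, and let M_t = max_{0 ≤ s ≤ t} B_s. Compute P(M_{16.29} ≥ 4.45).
P(M_{16.29} ≥ 4.45) = 2·P(B_{16.29} ≥ 4.45) = 2(1 − Φ(4.45/√16.29)) ≈ 0.2702

By the reflection principle for Brownian motion, P(M_t ≥ a) = 2 · P(B_t ≥ a) for a ≥ 0. Since B_t ~ N(0, t), P(B_t ≥ 4.45) = 1 − Φ(4.45/√t) = 1 − Φ(4.45/√16.29) = 1 − Φ(1.1026). So
  P(M_{16.29} ≥ 4.45) = 2(1 − Φ(1.1026)) ≈ 0.2702.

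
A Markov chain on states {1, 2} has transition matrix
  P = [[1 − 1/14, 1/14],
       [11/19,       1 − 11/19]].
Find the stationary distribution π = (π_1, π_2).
π_1 = 154/173, π_2 = 19/173

Solve πP = π with π_1 + π_2 = 1. From πP = π: π_1 · (1 − 1/14) + π_2 · 11/19 = π_1 ⇒ π_2 · 11/19 = π_1 · 1/14 ⇒ π_2/π_1 = (1/14)/(11/19) = 19/154. Together with π_1 + π_2 = 1:
  π_1 = (11/19)/(1/14 + 11/19) = (11/19)/(173/266) = 154/173,
  π_2 = (1/14)/(1/14 + 11/19) = (1/14)/(173/266) = 19/173.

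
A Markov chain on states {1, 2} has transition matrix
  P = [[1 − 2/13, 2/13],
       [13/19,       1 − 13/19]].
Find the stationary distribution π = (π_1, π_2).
π_1 = 169/207, π_2 = 38/207

Solve πP = π with π_1 + π_2 = 1. From πP = π: π_1 · (1 − 2/13) + π_2 · 13/19 = π_1 ⇒ π_2 · 13/19 = π_1 · 2/13 ⇒ π_2/π_1 = (2/13)/(13/19) = 38/169. Together with π_1 + π_2 = 1:
  π_1 = (13/19)/(2/13 + 13/19) = (13/19)/(207/247) = 169/207,
  π_2 = (2/13)/(2/13 + 13/19) = (2/13)/(207/247) = 38/207.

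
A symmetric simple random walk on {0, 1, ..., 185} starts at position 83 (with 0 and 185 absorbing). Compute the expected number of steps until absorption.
E[τ | X_0 = 83] = 8466

Let v_k = E[τ | X_0 = k]. Boundary: v_0 = v_185 = 0. Recurrence: v_k = 1 + (v_{k-1} + v_{k+1})/2 for 1 ≤ k ≤ 184. The particular solution to v_k − (v_{k-1} + v_{k+1})/2 = 1 is v_k = −k^2. Adding homogeneous solution A + B k and matching boundaries gives v_k = k (185 − k). Substituting k = 83: v_83 = 83 · 102 = 8466.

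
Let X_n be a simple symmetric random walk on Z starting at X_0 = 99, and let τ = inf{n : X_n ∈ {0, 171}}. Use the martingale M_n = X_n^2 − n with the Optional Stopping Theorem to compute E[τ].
E[τ] = 7128

M_n = X_n^2 − n is a martingale (since E[X_{n+1}^2 | F_n] = X_n^2 + 1). By OST (τ has finite mean in a bounded region), E[M_τ] = E[M_0] = X_0^2 − 0 = 99^2 = 9801. Also E[M_τ] = E[X_τ^2] − E[τ]. The walk exits at 0 or 171, with P(hit 171 first) = 99/171, so E[X_τ^2] = 171^2 · 99/171 + 0 = 16929. Thus E[τ] = E[X_τ^2] − E[M_τ] = 16929 − 9801 = 7128 = 99(171 − 99) = 7128.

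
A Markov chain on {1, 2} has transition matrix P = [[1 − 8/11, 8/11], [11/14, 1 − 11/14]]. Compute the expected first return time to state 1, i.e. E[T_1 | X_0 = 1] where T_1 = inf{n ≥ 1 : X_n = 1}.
E[T_1 | X_0 = 1] = 1/π_1 = 233/121

For an irreducible recurrent Markov chain with stationary distribution π, E[T_i | X_0 = i] = 1/π_i (Kac's formula). Here π_1 = (11/14)/(8/11 + 11/14) = (11/14)/(233/154) = 121/233, so E[T_1 | X_0 = 1] = 1/π_1 = (8/11 + 11/14)/(11/14) = (233/154)/(11/14) = 233/121.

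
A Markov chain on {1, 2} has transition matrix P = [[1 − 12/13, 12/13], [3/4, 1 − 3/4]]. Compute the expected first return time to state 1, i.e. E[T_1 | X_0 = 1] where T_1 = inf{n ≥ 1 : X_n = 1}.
E[T_1 | X_0 = 1] = 1/π_1 = 29/13

For an irreducible recurrent Markov chain with stationary distribution π, E[T_i | X_0 = i] = 1/π_i (Kac's formula). Here π_1 = (3/4)/(12/13 + 3/4) = (3/4)/(87/52) = 13/29, so E[T_1 | X_0 = 1] = 1/π_1 = (12/13 + 3/4)/(3/4) = (87/52)/(3/4) = 29/13.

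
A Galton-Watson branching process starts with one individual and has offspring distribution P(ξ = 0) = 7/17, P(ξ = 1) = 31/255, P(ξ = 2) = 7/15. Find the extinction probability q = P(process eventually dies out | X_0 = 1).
q = 15/17

The pgf is f(s) = 7/17 + 31/255·s + 7/15·s². The extinction probability q is the smallest fixed point of f in [0, 1]. Setting s = f(s):
  7/15·s² + (31/255 − 1)·s + 7/17 = 0
  7/15·s² − (7/17 + 7/15)·s + 7/17 = 0
which factors as (s − 1)·(7/15·s − 7/17) = 0, giving roots s = 1 and s = (7/17)/(7/15) = 15/17.
Mean offspring μ = 31/255 + 2·7/15 = 269/255 > 1 (supercritical), so q < 1. The extinction probability is the smaller root: q = (7/17)/(7/15) = 15/17.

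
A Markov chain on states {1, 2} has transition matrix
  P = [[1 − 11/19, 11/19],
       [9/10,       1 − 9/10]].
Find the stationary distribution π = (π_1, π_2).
π_1 = 171/281, π_2 = 110/281

Solve πP = π with π_1 + π_2 = 1. From πP = π: π_1 · (1 − 11/19) + π_2 · 9/10 = π_1 ⇒ π_2 · 9/10 = π_1 · 11/19 ⇒ π_2/π_1 = (11/19)/(9/10) = 110/171. Together with π_1 + π_2 = 1:
  π_1 = (9/10)/(11/19 + 9/10) = (9/10)/(281/190) = 171/281,
  π_2 = (11/19)/(11/19 + 9/10) = (11/19)/(281/190) = 110/281.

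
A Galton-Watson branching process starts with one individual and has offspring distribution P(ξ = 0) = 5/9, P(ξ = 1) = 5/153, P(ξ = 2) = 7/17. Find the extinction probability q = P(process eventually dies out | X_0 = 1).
q = 1

Mean offspring μ = 0·5/9 + 1·5/153 + 2·7/17 = 131/153 ≤ 1. For μ ≤ 1 with offspring not concentrated at 1, the Galton-Watson process goes extinct almost surely, so q = 1.
(Algebraic check: The pgf is f(s) = 5/9 + 5/153·s + 7/17·s². The extinction probability q is the smallest fixed point of f in [0, 1]. Setting s = f(s):
  7/17·s² + (5/153 − 1)·s + 5/9 = 0
  7/17·s² − (5/9 + 7/17)·s + 5/9 = 0
which factors as (s − 1)·(7/17·s − 5/9) = 0, giving roots s = 1 and s = (5/9)/(7/17) = 85/63. Since 85/63 ≥ 1, the smallest root in [0, 1] is s = 1.)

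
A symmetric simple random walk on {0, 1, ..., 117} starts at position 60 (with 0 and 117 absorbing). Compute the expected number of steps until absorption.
E[τ | X_0 = 60] = 3420

Let v_k = E[τ | X_0 = k]. Boundary: v_0 = v_117 = 0. Recurrence: v_k = 1 + (v_{k-1} + v_{k+1})/2 for 1 ≤ k ≤ 116. The particular solution to v_k − (v_{k-1} + v_{k+1})/2 = 1 is v_k = −k^2. Adding homogeneous solution A + B k and matching boundaries gives v_k = k (117 − k). Substituting k = 60: v_60 = 60 · 57 = 3420.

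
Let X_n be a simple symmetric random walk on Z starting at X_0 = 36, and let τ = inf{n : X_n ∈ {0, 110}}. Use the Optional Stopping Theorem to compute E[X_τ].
E[X_τ] = 36

X_n is a martingale and τ is a bounded-mean stopping time (indeed τ is finite a.s. with bounded expectation since the walk is in a bounded region). By the OST, E[X_τ] = E[X_0] = 36. Equivalently: E[X_τ] = 110 · P(hit 110 first) + 0 · P(hit 0 first) = 110 · (36/110) = 36.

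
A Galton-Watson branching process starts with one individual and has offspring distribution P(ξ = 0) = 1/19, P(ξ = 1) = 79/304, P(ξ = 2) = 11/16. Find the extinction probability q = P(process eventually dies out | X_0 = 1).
q = 16/209

The pgf is f(s) = 1/19 + 79/304·s + 11/16·s². The extinction probability q is the smallest fixed point of f in [0, 1]. Setting s = f(s):
  11/16·s² + (79/304 − 1)·s + 1/19 = 0
  11/16·s² − (1/19 + 11/16)·s + 1/19 = 0
which factors as (s − 1)·(11/16·s − 1/19) = 0, giving roots s = 1 and s = (1/19)/(11/16) = 16/209.
Mean offspring μ = 79/304 + 2·11/16 = 497/304 > 1 (supercritical), so q < 1. The extinction probability is the smaller root: q = (1/19)/(11/16) = 16/209.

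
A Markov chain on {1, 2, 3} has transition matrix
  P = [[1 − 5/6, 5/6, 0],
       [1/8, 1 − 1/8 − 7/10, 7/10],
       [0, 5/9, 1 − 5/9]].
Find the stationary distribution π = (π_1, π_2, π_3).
π = (15/241, 100/241, 126/241)

This is a birth-death chain on three states, which satisfies detailed balance: π_1 · P_{12} = π_2 · P_{21} and π_2 · P_{23} = π_3 · P_{32}.
From π_1 · 5/6 = π_2 · 1/8: π_2/π_1 = (5/6)/(1/8) = 20/3.
From π_2 · 7/10 = π_3 · 5/9: π_3/π_2 = (7/10)/(5/9) = 63/50.
Take π_1 proportional to 1; then unnormalized π = (1, 20/3, 42/5). Normalize by dividing by the sum 241/15:
  π = (15/241, 100/241, 126/241).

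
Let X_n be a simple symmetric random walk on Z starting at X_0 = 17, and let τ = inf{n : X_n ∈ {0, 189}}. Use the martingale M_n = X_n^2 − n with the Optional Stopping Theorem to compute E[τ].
E[τ] = 2924

M_n = X_n^2 − n is a martingale (since E[X_{n+1}^2 | F_n] = X_n^2 + 1). By OST (τ has finite mean in a bounded region), E[M_τ] = E[M_0] = X_0^2 − 0 = 17^2 = 289. Also E[M_τ] = E[X_τ^2] − E[τ]. The walk exits at 0 or 189, with P(hit 189 first) = 17/189, so E[X_τ^2] = 189^2 · 17/189 + 0 = 3213. Thus E[τ] = E[X_τ^2] − E[M_τ] = 3213 − 289 = 2924 = 17(189 − 17) = 2924.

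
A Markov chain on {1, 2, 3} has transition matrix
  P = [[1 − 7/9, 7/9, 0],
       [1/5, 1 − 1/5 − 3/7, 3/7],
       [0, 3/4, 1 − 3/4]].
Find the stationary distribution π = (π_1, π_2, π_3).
π = (9/64, 35/64, 5/16)

This is a birth-death chain on three states, which satisfies detailed balance: π_1 · P_{12} = π_2 · P_{21} and π_2 · P_{23} = π_3 · P_{32}.
From π_1 · 7/9 = π_2 · 1/5: π_2/π_1 = (7/9)/(1/5) = 35/9.
From π_2 · 3/7 = π_3 · 3/4: π_3/π_2 = (3/7)/(3/4) = 4/7.
Take π_1 proportional to 1; then unnormalized π = (1, 35/9, 20/9). Normalize by dividing by the sum 64/9:
  π = (9/64, 35/64, 5/16).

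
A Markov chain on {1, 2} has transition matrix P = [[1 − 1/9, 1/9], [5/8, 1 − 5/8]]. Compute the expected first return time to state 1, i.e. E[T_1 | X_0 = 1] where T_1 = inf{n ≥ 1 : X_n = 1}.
E[T_1 | X_0 = 1] = 1/π_1 = 53/45

For an irreducible recurrent Markov chain with stationary distribution π, E[T_i | X_0 = i] = 1/π_i (Kac's formula). Here π_1 = (5/8)/(1/9 + 5/8) = (5/8)/(53/72) = 45/53, so E[T_1 | X_0 = 1] = 1/π_1 = (1/9 + 5/8)/(5/8) = (53/72)/(5/8) = 53/45.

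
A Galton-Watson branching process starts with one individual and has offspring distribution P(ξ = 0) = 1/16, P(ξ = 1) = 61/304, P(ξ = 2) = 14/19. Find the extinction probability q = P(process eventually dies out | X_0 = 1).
q = 19/224

The pgf is f(s) = 1/16 + 61/304·s + 14/19·s². The extinction probability q is the smallest fixed point of f in [0, 1]. Setting s = f(s):
  14/19·s² + (61/304 − 1)·s + 1/16 = 0
  14/19·s² − (1/16 + 14/19)·s + 1/16 = 0
which factors as (s − 1)·(14/19·s − 1/16) = 0, giving roots s = 1 and s = (1/16)/(14/19) = 19/224.
Mean offspring μ = 61/304 + 2·14/19 = 509/304 > 1 (supercritical), so q < 1. The extinction probability is the smaller root: q = (1/16)/(14/19) = 19/224.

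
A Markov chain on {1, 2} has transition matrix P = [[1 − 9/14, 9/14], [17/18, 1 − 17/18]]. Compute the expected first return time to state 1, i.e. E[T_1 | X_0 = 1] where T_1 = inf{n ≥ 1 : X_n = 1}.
E[T_1 | X_0 = 1] = 1/π_1 = 200/119

For an irreducible recurrent Markov chain with stationary distribution π, E[T_i | X_0 = i] = 1/π_i (Kac's formula). Here π_1 = (17/18)/(9/14 + 17/18) = (17/18)/(100/63) = 119/200, so E[T_1 | X_0 = 1] = 1/π_1 = (9/14 + 17/18)/(17/18) = (100/63)/(17/18) = 200/119.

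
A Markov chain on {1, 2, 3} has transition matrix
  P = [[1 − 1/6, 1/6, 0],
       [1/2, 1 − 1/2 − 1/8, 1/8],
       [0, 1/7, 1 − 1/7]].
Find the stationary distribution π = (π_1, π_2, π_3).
π = (8/13, 8/39, 7/39)

This is a birth-death chain on three states, which satisfies detailed balance: π_1 · P_{12} = π_2 · P_{21} and π_2 · P_{23} = π_3 · P_{32}.
From π_1 · 1/6 = π_2 · 1/2: π_2/π_1 = (1/6)/(1/2) = 1/3.
From π_2 · 1/8 = π_3 · 1/7: π_3/π_2 = (1/8)/(1/7) = 7/8.
Take π_1 proportional to 1; then unnormalized π = (1, 1/3, 7/24). Normalize by dividing by the sum 13/8:
  π = (8/13, 8/39, 7/39).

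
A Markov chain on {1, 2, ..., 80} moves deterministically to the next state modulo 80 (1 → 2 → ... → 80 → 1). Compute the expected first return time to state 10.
E[T_10 | X_0 = 10] = 80

The chain cycles deterministically, so starting at state 10 it returns in exactly 80 steps. Equivalently, the stationary distribution is uniform π_j = 1/80 for every state j, so by Kac's formula E[T_10] = 1/π_10 = 80.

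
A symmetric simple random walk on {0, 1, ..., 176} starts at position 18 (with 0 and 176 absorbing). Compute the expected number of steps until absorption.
E[τ | X_0 = 18] = 2844

Let v_k = E[τ | X_0 = k]. Boundary: v_0 = v_176 = 0. Recurrence: v_k = 1 + (v_{k-1} + v_{k+1})/2 for 1 ≤ k ≤ 175. The particular solution to v_k − (v_{k-1} + v_{k+1})/2 = 1 is v_k = −k^2. Adding homogeneous solution A + B k and matching boundaries gives v_k = k (176 − k). Substituting k = 18: v_18 = 18 · 158 = 2844.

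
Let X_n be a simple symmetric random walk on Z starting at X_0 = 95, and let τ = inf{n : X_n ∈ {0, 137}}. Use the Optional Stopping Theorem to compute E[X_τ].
E[X_τ] = 95

X_n is a martingale and τ is a bounded-mean stopping time (indeed τ is finite a.s. with bounded expectation since the walk is in a bounded region). By the OST, E[X_τ] = E[X_0] = 95. Equivalently: E[X_τ] = 137 · P(hit 137 first) + 0 · P(hit 0 first) = 137 · (95/137) = 95.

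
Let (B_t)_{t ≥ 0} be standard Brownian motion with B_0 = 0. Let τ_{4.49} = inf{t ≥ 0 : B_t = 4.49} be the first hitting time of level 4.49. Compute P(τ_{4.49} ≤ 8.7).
P(τ_{4.49} ≤ 8.7) = 2(1 − Φ(4.49/√8.7)) = 2(1 − Φ(1.5223)) ≈ 0.1279

By the reflection principle for standard BM, P(τ_b ≤ t) = 2 · P(B_t ≥ b). Since B_t ~ N(0, t), P(B_t ≥ 4.49) = 1 − Φ(4.49/√t) = 1 − Φ(4.49/√8.7) = 1 − Φ(1.5223) ≈ 0.06397. Doubling: P(τ_{4.49} ≤ 8.7) ≈ 2 · 0.06397 = 0.12794 ≈ 0.1279.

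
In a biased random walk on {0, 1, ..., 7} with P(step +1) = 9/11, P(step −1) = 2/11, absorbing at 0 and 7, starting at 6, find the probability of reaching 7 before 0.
P(hit 7 before 0) = (1 − (2/9)^6) / (1 − (2/9)^7) = 683199/683263

Let u_k denote P(reach 7 before 0 | start at k). Boundary: u_0 = 0, u_7 = 1. Recurrence: u_k = 9/11·u_{k+1} + 2/11·u_{k-1} for 1 ≤ k ≤ 6. Try u_k = A + B·r^k with r = q/p = (2/11)/(9/11) = 2/9. Substitution satisfies the recurrence; boundary conditions give:
  u_k = (1 − r^k) / (1 − r^N) = (1 − (2/9)^6) / (1 − (2/9)^7) = 683199/683263.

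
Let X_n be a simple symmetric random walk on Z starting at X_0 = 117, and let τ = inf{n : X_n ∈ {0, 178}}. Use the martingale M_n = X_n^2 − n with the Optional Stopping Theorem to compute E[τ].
E[τ] = 7137

M_n = X_n^2 − n is a martingale (since E[X_{n+1}^2 | F_n] = X_n^2 + 1). By OST (τ has finite mean in a bounded region), E[M_τ] = E[M_0] = X_0^2 − 0 = 117^2 = 13689. Also E[M_τ] = E[X_τ^2] − E[τ]. The walk exits at 0 or 178, with P(hit 178 first) = 117/178, so E[X_τ^2] = 178^2 · 117/178 + 0 = 20826. Thus E[τ] = E[X_τ^2] − E[M_τ] = 20826 − 13689 = 7137 = 117(178 − 117) = 7137.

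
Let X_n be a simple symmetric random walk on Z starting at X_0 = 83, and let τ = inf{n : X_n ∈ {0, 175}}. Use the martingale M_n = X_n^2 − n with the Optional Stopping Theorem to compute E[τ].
E[τ] = 7636

M_n = X_n^2 − n is a martingale (since E[X_{n+1}^2 | F_n] = X_n^2 + 1). By OST (τ has finite mean in a bounded region), E[M_τ] = E[M_0] = X_0^2 − 0 = 83^2 = 6889. Also E[M_τ] = E[X_τ^2] − E[τ]. The walk exits at 0 or 175, with P(hit 175 first) = 83/175, so E[X_τ^2] = 175^2 · 83/175 + 0 = 14525. Thus E[τ] = E[X_τ^2] − E[M_τ] = 14525 − 6889 = 7636 = 83(175 − 83) = 7636.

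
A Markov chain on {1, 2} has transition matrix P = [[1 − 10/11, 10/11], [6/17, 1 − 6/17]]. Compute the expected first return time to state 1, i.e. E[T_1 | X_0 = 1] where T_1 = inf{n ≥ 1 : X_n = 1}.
E[T_1 | X_0 = 1] = 1/π_1 = 118/33

For an irreducible recurrent Markov chain with stationary distribution π, E[T_i | X_0 = i] = 1/π_i (Kac's formula). Here π_1 = (6/17)/(10/11 + 6/17) = (6/17)/(236/187) = 33/118, so E[T_1 | X_0 = 1] = 1/π_1 = (10/11 + 6/17)/(6/17) = (236/187)/(6/17) = 118/33.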